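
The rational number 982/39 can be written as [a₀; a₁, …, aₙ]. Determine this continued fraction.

[25; 5, 1, 1, 3]

⌊982/39⌋ = 25, remainder 7
⌊39/7⌋ = 5, remainder 4
⌊7/4⌋ = 1, remainder 3
⌊4/3⌋ = 1, remainder 1
⌊3/1⌋ = 3, remainder 0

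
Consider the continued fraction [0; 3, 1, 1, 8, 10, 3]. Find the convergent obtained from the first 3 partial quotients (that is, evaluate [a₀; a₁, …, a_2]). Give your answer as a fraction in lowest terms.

1/4

Use the convergent recurrence hₖ = aₖ·hₖ₋₁ + hₖ₋₂ (and likewise for the denominators kₖ):
a_0 = 0: 0/1
a_1 = 3: 1/3
a_2 = 1: 1/4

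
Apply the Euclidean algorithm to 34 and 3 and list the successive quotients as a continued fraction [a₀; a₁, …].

34 ÷ 3 → quotient 11, remainder 1
3 ÷ 1 → quotient 3, remainder 0

[11; 3]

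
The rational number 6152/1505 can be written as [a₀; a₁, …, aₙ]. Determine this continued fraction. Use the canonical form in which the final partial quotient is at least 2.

6152 ÷ 1505 → quotient 4, remainder 132
1505 ÷ 132 → quotient 11, remainder 53
132 ÷ 53 → quotient 2, remainder 26
53 ÷ 26 → quotient 2, remainder 1
26 ÷ 1 → quotient 26, remainder 0

[4; 11, 2, 2, 26]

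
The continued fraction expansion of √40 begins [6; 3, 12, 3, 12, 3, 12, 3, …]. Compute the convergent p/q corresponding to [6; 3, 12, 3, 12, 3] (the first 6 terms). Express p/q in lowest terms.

Use the convergent recurrence hₖ = aₖ·hₖ₋₁ + hₖ₋₂ (and likewise for the denominators kₖ):
a_0 = 6: 6/1
a_1 = 3: 19/3
a_2 = 12: 234/37
a_3 = 3: 721/114
a_4 = 12: 8886/1405
a_5 = 3: 27379/4329

27379/4329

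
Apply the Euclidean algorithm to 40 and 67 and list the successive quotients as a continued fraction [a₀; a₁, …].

40 = 0·67 + 40, so a_0 = 0
67 = 1·40 + 27, so a_1 = 1
40 = 1·27 + 13, so a_2 = 1
27 = 2·13 + 1, so a_3 = 2
13 = 13·1 + 0, so a_4 = 13

[0; 1, 1, 2, 13]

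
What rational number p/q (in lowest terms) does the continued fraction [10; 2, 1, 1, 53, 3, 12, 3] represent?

Work from the innermost term outward:
Start with 3.
12 + 1/(3/1) = 12 + 1/3 = 37/3
3 + 1/(37/3) = 3 + 3/37 = 114/37
53 + 1/(114/37) = 53 + 37/114 = 6079/114
1 + 1/(6079/114) = 1 + 114/6079 = 6193/6079
1 + 1/(6193/6079) = 1 + 6079/6193 = 12272/6193
2 + 1/(12272/6193) = 2 + 6193/12272 = 30737/12272
10 + 1/(30737/12272) = 10 + 12272/30737 = 319642/30737

319642/30737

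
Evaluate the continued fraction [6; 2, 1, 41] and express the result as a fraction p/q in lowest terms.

Use the convergent recurrence hₖ = aₖ·hₖ₋₁ + hₖ₋₂ (and likewise for the denominators kₖ):
a_0 = 6: 6/1
a_1 = 2: 13/2
a_2 = 1: 19/3
a_3 = 41: 792/125

792/125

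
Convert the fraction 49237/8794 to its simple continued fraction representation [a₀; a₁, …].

49237 = 5·8794 + 5267, so a_0 = 5
8794 = 1·5267 + 3527, so a_1 = 1
5267 = 1·3527 + 1740, so a_2 = 1
3527 = 2·1740 + 47, so a_3 = 2
1740 = 37·47 + 1, so a_4 = 37
47 = 47·1 + 0, so a_5 = 47

[5; 1, 1, 2, 37, 47]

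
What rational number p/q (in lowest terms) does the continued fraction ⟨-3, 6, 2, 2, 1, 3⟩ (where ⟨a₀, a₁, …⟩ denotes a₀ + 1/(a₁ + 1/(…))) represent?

Build up convergents one term at a time:
a_0 = -3: -3/1
a_1 = 6: -17/6
a_2 = 2: -37/13
a_3 = 2: -91/32
a_4 = 1: -128/45
a_5 = 3: -475/167

-475/167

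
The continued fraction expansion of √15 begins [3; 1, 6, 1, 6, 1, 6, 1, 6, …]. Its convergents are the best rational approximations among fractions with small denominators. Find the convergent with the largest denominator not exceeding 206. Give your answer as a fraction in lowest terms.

244/63

a_0 = 3: 3/1  (≤ bound)
a_1 = 1: 4/1  (≤ bound)
a_2 = 6: 27/7  (≤ bound)
a_3 = 1: 31/8  (≤ bound)
a_4 = 6: 213/55  (≤ bound)
a_5 = 1: 244/63  (≤ bound)
a_6 = 6: 1677/433  (> 206, stop)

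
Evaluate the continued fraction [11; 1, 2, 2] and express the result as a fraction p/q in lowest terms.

82/7

a_0 = 11: 11/1
a_1 = 1: 12/1
a_2 = 2: 35/3
a_3 = 2: 82/7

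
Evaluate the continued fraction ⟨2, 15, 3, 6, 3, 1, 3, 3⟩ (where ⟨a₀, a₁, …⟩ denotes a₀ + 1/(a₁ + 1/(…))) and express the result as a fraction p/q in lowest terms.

30684/14857

Starting at the tail and folding back:
Start with 3.
3 + 1/(3/1) = 3 + 1/3 = 10/3
1 + 1/(10/3) = 1 + 3/10 = 13/10
3 + 1/(13/10) = 3 + 10/13 = 49/13
6 + 1/(49/13) = 6 + 13/49 = 307/49
3 + 1/(307/49) = 3 + 49/307 = 970/307
15 + 1/(970/307) = 15 + 307/970 = 14857/970
2 + 1/(14857/970) = 2 + 970/14857 = 30684/14857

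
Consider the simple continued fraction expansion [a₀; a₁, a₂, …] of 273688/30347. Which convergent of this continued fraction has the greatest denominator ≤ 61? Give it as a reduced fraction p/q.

a_0 = 9: 9/1  (≤ bound)
a_1 = 53: 478/53  (≤ bound)
a_2 = 1: 487/54  (≤ bound)
a_3 = 2: 1452/161  (> 61, stop)

487/54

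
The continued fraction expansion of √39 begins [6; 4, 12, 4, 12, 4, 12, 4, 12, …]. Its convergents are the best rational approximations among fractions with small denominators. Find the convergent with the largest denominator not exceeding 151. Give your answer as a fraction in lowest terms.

List convergents until the denominator exceeds the bound:
a_0 = 6: 6/1  (≤ bound)
a_1 = 4: 25/4  (≤ bound)
a_2 = 12: 306/49  (≤ bound)
a_3 = 4: 1249/200  (> 151, stop)

306/49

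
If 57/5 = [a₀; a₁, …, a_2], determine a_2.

Repeatedly divide and take the remainder:
57 = 11·5 + 2, so a_0 = 11
5 = 2·2 + 1, so a_1 = 2
2 = 2·1 + 0, so a_2 = 2

2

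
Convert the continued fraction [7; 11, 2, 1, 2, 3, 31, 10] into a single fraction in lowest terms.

683186/96387

a_0 = 7: 7/1
a_1 = 11: 78/11
a_2 = 2: 163/23
a_3 = 1: 241/34
a_4 = 2: 645/91
a_5 = 3: 2176/307
a_6 = 31: 68101/9608
a_7 = 10: 683186/96387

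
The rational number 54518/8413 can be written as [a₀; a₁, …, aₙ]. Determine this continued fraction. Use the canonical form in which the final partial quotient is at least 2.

54518 = 6·8413 + 4040, so a_0 = 6
8413 = 2·4040 + 333, so a_1 = 2
4040 = 12·333 + 44, so a_2 = 12
333 = 7·44 + 25, so a_3 = 7
44 = 1·25 + 19, so a_4 = 1
25 = 1·19 + 6, so a_5 = 1
19 = 3·6 + 1, so a_6 = 3
6 = 6·1 + 0, so a_7 = 6

[6; 2, 12, 7, 1, 1, 3, 6]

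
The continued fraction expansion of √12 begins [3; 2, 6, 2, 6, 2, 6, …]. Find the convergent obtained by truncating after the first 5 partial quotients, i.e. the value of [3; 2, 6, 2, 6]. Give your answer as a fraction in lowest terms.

627/181

Start with 6.
2 + 1/(6/1) = 2 + 1/6 = 13/6
6 + 1/(13/6) = 6 + 6/13 = 84/13
2 + 1/(84/13) = 2 + 13/84 = 181/84
3 + 1/(181/84) = 3 + 84/181 = 627/181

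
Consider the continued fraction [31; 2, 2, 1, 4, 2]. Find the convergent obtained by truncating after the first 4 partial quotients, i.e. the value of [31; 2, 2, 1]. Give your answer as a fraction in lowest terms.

220/7

Starting at the tail and folding back:
Start with 1.
2 + 1/(1/1) = 2 + 1/1 = 3/1
2 + 1/(3/1) = 2 + 1/3 = 7/3
31 + 1/(7/3) = 31 + 3/7 = 220/7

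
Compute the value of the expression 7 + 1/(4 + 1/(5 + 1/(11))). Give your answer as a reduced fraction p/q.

a_0 = 7: 7/1
a_1 = 4: 29/4
a_2 = 5: 152/21
a_3 = 11: 1701/235

1701/235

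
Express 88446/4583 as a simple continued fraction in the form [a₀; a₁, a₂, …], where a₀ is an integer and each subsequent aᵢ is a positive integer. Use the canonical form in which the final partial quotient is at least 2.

[19; 3, 2, 1, 7, 14, 1, 3]

88446 = 19·4583 + 1369, so a_0 = 19
4583 = 3·1369 + 476, so a_1 = 3
1369 = 2·476 + 417, so a_2 = 2
476 = 1·417 + 59, so a_3 = 1
417 = 7·59 + 4, so a_4 = 7
59 = 14·4 + 3, so a_5 = 14
4 = 1·3 + 1, so a_6 = 1
3 = 3·1 + 0, so a_7 = 3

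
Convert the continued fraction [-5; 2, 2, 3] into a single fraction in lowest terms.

Starting at the tail and folding back:
Start with 3.
2 + 1/(3/1) = 2 + 1/3 = 7/3
2 + 1/(7/3) = 2 + 3/7 = 17/7
-5 + 1/(17/7) = -5 + 7/17 = -78/17

-78/17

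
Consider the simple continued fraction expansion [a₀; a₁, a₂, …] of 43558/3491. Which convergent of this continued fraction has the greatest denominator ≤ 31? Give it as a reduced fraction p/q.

List convergents until the denominator exceeds the bound:
a_0 = 12: 12/1  (≤ bound)
a_1 = 2: 25/2  (≤ bound)
a_2 = 10: 262/21  (≤ bound)
a_3 = 2: 549/44  (> 31, stop)

262/21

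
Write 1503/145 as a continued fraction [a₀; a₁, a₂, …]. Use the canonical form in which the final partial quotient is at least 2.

[10; 2, 1, 2, 1, 3, 1, 2]

⌊1503/145⌋ = 10, remainder 53
⌊145/53⌋ = 2, remainder 39
⌊53/39⌋ = 1, remainder 14
⌊39/14⌋ = 2, remainder 11
⌊14/11⌋ = 1, remainder 3
⌊11/3⌋ = 3, remainder 2
⌊3/2⌋ = 1, remainder 1
⌊2/1⌋ = 2, remainder 0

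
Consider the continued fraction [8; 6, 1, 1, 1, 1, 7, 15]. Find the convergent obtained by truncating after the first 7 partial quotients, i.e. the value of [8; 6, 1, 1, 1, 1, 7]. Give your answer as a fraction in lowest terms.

a_0 = 8: 8/1
a_1 = 6: 49/6
a_2 = 1: 57/7
a_3 = 1: 106/13
a_4 = 1: 163/20
a_5 = 1: 269/33
a_6 = 7: 2046/251

2046/251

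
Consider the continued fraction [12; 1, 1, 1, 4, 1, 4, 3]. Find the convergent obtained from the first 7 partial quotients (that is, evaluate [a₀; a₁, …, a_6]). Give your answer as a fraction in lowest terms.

1037/82

a_0 = 12: 12/1
a_1 = 1: 13/1
a_2 = 1: 25/2
a_3 = 1: 38/3
a_4 = 4: 177/14
a_5 = 1: 215/17
a_6 = 4: 1037/82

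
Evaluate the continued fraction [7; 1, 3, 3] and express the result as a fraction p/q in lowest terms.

101/13

a_0 = 7: 7/1
a_1 = 1: 8/1
a_2 = 3: 31/4
a_3 = 3: 101/13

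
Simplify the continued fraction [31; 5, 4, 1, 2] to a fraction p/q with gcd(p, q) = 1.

2277/73

a_0 = 31: 31/1
a_1 = 5: 156/5
a_2 = 4: 655/21
a_3 = 1: 811/26
a_4 = 2: 2277/73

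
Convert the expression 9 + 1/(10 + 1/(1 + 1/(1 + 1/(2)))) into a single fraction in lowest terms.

482/53

Start with 2.
1 + 1/(2/1) = 1 + 1/2 = 3/2
1 + 1/(3/2) = 1 + 2/3 = 5/3
10 + 1/(5/3) = 10 + 3/5 = 53/5
9 + 1/(53/5) = 9 + 5/53 = 482/53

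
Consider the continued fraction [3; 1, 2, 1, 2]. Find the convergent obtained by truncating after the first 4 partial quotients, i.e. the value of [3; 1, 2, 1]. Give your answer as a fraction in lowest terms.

15/4

Start with 1.
2 + 1/(1/1) = 2 + 1/1 = 3/1
1 + 1/(3/1) = 1 + 1/3 = 4/3
3 + 1/(4/3) = 3 + 3/4 = 15/4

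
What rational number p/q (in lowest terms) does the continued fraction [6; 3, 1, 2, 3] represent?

232/37

a_0 = 6: 6/1
a_1 = 3: 19/3
a_2 = 1: 25/4
a_3 = 2: 69/11
a_4 = 3: 232/37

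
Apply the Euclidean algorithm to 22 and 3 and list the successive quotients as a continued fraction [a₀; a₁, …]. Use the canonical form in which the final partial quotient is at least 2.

[7; 3]

Run the Euclidean algorithm, recording each quotient:
22 ÷ 3 → quotient 7, remainder 1
3 ÷ 1 → quotient 3, remainder 0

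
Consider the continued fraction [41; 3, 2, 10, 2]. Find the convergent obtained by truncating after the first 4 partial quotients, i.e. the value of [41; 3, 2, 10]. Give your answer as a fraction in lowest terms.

Use the convergent recurrence hₖ = aₖ·hₖ₋₁ + hₖ₋₂ (and likewise for the denominators kₖ):
a_0 = 41: 41/1
a_1 = 3: 124/3
a_2 = 2: 289/7
a_3 = 10: 3014/73

3014/73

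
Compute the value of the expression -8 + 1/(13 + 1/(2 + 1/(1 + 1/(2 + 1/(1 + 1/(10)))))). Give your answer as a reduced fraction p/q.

a_0 = -8: -8/1
a_1 = 13: -103/13
a_2 = 2: -214/27
a_3 = 1: -317/40
a_4 = 2: -848/107
a_5 = 1: -1165/147
a_6 = 10: -12498/1577

-12498/1577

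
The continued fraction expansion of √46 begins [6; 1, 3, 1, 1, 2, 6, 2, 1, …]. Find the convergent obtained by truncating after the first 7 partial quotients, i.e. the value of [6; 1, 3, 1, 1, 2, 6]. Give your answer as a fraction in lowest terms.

Start with 6.
2 + 1/(6/1) = 2 + 1/6 = 13/6
1 + 1/(13/6) = 1 + 6/13 = 19/13
1 + 1/(19/13) = 1 + 13/19 = 32/19
3 + 1/(32/19) = 3 + 19/32 = 115/32
1 + 1/(115/32) = 1 + 32/115 = 147/115
6 + 1/(147/115) = 6 + 115/147 = 997/147

997/147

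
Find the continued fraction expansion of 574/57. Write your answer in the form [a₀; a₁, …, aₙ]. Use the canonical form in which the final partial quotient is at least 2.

574 = 10·57 + 4, so a_0 = 10
57 = 14·4 + 1, so a_1 = 14
4 = 4·1 + 0, so a_2 = 4

[10; 14, 4]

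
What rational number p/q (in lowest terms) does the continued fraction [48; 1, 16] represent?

Collapse the nested fraction from the inside out:
Start with 16.
1 + 1/(16/1) = 1 + 1/16 = 17/16
48 + 1/(17/16) = 48 + 16/17 = 832/17

832/17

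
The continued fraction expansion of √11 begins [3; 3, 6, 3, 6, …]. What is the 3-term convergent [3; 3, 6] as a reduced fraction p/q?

63/19

Starting at the tail and folding back:
Start with 6.
3 + 1/(6/1) = 3 + 1/6 = 19/6
3 + 1/(19/6) = 3 + 6/19 = 63/19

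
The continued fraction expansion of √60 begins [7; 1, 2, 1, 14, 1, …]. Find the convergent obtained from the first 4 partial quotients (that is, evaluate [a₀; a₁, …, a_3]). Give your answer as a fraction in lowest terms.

Start with 1.
2 + 1/(1/1) = 2 + 1/1 = 3/1
1 + 1/(3/1) = 1 + 1/3 = 4/3
7 + 1/(4/3) = 7 + 3/4 = 31/4

31/4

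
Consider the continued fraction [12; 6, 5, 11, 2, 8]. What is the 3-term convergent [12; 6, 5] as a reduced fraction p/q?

377/31

Use the convergent recurrence hₖ = aₖ·hₖ₋₁ + hₖ₋₂ (and likewise for the denominators kₖ):
a_0 = 12: 12/1
a_1 = 6: 73/6
a_2 = 5: 377/31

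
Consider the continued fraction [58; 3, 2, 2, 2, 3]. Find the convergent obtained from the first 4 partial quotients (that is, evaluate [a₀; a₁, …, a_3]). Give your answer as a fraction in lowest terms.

a_0 = 58: 58/1
a_1 = 3: 175/3
a_2 = 2: 408/7
a_3 = 2: 991/17

991/17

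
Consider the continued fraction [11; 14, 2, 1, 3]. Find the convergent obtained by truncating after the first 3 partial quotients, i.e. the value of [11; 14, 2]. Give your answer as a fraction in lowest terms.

Start with 2.
14 + 1/(2/1) = 14 + 1/2 = 29/2
11 + 1/(29/2) = 11 + 2/29 = 321/29

321/29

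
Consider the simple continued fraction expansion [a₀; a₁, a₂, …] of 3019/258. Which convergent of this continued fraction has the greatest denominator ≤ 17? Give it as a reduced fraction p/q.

117/10

List convergents until the denominator exceeds the bound:
a_0 = 11: 11/1  (≤ bound)
a_1 = 1: 12/1  (≤ bound)
a_2 = 2: 35/3  (≤ bound)
a_3 = 2: 82/7  (≤ bound)
a_4 = 1: 117/10  (≤ bound)
a_5 = 5: 667/57  (> 17, stop)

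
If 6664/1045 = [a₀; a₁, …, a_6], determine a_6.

17

Repeatedly divide and take the remainder:
6664 ÷ 1045 → quotient 6, remainder 394
1045 ÷ 394 → quotient 2, remainder 257
394 ÷ 257 → quotient 1, remainder 137
257 ÷ 137 → quotient 1, remainder 120
137 ÷ 120 → quotient 1, remainder 17
120 ÷ 17 → quotient 7, remainder 1
17 ÷ 1 → quotient 17, remainder 0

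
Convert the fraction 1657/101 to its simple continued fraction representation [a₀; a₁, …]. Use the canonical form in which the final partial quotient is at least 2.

Run the Euclidean algorithm, recording each quotient:
⌊1657/101⌋ = 16, remainder 41
⌊101/41⌋ = 2, remainder 19
⌊41/19⌋ = 2, remainder 3
⌊19/3⌋ = 6, remainder 1
⌊3/1⌋ = 3, remainder 0

[16; 2, 2, 6, 3]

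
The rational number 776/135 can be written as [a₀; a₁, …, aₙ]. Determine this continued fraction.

[5; 1, 2, 1, 33]

⌊776/135⌋ = 5, remainder 101
⌊135/101⌋ = 1, remainder 34
⌊101/34⌋ = 2, remainder 33
⌊34/33⌋ = 1, remainder 1
⌊33/1⌋ = 33, remainder 0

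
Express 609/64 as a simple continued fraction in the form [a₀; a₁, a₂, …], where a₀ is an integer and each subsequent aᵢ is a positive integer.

[9; 1, 1, 15, 2]

Apply division with remainder until the remainder is 0:
609 ÷ 64 → quotient 9, remainder 33
64 ÷ 33 → quotient 1, remainder 31
33 ÷ 31 → quotient 1, remainder 2
31 ÷ 2 → quotient 15, remainder 1
2 ÷ 1 → quotient 2, remainder 0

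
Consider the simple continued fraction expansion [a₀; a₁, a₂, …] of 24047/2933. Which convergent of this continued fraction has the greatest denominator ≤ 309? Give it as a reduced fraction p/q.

List convergents until the denominator exceeds the bound:
a_0 = 8: 8/1  (≤ bound)
a_1 = 5: 41/5  (≤ bound)
a_2 = 32: 1320/161  (≤ bound)
a_3 = 2: 2681/327  (> 309, stop)

1320/161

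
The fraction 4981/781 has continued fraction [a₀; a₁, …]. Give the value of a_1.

2

Repeatedly divide and take the remainder:
4981 ÷ 781 → quotient 6, remainder 295
781 ÷ 295 → quotient 2, remainder 191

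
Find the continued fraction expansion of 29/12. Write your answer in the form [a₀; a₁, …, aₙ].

[2; 2, 2, 2]

29 ÷ 12 → quotient 2, remainder 5
12 ÷ 5 → quotient 2, remainder 2
5 ÷ 2 → quotient 2, remainder 1
2 ÷ 1 → quotient 2, remainder 0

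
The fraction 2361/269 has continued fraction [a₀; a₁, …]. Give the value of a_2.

Apply division with remainder until the remainder is 0:
⌊2361/269⌋ = 8, remainder 209
⌊269/209⌋ = 1, remainder 60
⌊209/60⌋ = 3, remainder 29

3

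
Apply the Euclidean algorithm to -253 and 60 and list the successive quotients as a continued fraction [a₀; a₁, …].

Run the Euclidean algorithm, recording each quotient:
-253 = -5·60 + 47, so a_0 = -5
60 = 1·47 + 13, so a_1 = 1
47 = 3·13 + 8, so a_2 = 3
13 = 1·8 + 5, so a_3 = 1
8 = 1·5 + 3, so a_4 = 1
5 = 1·3 + 2, so a_5 = 1
3 = 1·2 + 1, so a_6 = 1
2 = 2·1 + 0, so a_7 = 2

[-5; 1, 3, 1, 1, 1, 1, 2]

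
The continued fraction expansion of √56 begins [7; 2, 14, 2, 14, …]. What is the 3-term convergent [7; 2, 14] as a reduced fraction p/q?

a_0 = 7: 7/1
a_1 = 2: 15/2
a_2 = 14: 217/29

217/29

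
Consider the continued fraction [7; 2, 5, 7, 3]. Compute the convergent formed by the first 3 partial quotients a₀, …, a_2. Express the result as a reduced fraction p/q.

Build up convergents one term at a time:
a_0 = 7: 7/1
a_1 = 2: 15/2
a_2 = 5: 82/11

82/11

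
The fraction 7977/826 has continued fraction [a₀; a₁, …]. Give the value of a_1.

1

Run the Euclidean algorithm, recording each quotient:
7977 ÷ 826 → quotient 9, remainder 543
826 ÷ 543 → quotient 1, remainder 283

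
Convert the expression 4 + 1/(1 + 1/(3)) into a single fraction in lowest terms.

19/4

Start with 3.
1 + 1/(3/1) = 1 + 1/3 = 4/3
4 + 1/(4/3) = 4 + 3/4 = 19/4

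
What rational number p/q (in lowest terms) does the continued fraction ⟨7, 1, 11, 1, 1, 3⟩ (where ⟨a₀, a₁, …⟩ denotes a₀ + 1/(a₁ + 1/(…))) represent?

Use the convergent recurrence hₖ = aₖ·hₖ₋₁ + hₖ₋₂ (and likewise for the denominators kₖ):
a_0 = 7: 7/1
a_1 = 1: 8/1
a_2 = 11: 95/12
a_3 = 1: 103/13
a_4 = 1: 198/25
a_5 = 3: 697/88

697/88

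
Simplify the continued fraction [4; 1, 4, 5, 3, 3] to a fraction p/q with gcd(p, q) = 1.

1322/275

Start with 3.
3 + 1/(3/1) = 3 + 1/3 = 10/3
5 + 1/(10/3) = 5 + 3/10 = 53/10
4 + 1/(53/10) = 4 + 10/53 = 222/53
1 + 1/(222/53) = 1 + 53/222 = 275/222
4 + 1/(275/222) = 4 + 222/275 = 1322/275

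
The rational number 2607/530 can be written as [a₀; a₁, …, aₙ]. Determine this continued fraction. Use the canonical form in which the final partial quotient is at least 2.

[4; 1, 11, 3, 14]

Apply division with remainder until the remainder is 0:
⌊2607/530⌋ = 4, remainder 487
⌊530/487⌋ = 1, remainder 43
⌊487/43⌋ = 11, remainder 14
⌊43/14⌋ = 3, remainder 1
⌊14/1⌋ = 14, remainder 0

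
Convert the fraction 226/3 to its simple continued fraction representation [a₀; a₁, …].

226 ÷ 3 → quotient 75, remainder 1
3 ÷ 1 → quotient 3, remainder 0

[75; 3]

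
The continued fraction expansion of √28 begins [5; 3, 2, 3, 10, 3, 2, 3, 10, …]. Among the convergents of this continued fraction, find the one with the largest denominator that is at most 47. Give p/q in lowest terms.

a_0 = 5: 5/1  (≤ bound)
a_1 = 3: 16/3  (≤ bound)
a_2 = 2: 37/7  (≤ bound)
a_3 = 3: 127/24  (≤ bound)
a_4 = 10: 1307/247  (> 47, stop)

127/24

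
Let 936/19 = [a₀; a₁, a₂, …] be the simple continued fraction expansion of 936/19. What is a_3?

4

Apply division with remainder until the remainder is 0:
936 ÷ 19 → quotient 49, remainder 5
19 ÷ 5 → quotient 3, remainder 4
5 ÷ 4 → quotient 1, remainder 1
4 ÷ 1 → quotient 4, remainder 0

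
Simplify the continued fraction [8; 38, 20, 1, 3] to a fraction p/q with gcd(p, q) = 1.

25347/3158

Work from the innermost term outward:
Start with 3.
1 + 1/(3/1) = 1 + 1/3 = 4/3
20 + 1/(4/3) = 20 + 3/4 = 83/4
38 + 1/(83/4) = 38 + 4/83 = 3158/83
8 + 1/(3158/83) = 8 + 83/3158 = 25347/3158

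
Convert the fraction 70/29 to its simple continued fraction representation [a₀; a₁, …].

70 = 2·29 + 12, so a_0 = 2
29 = 2·12 + 5, so a_1 = 2
12 = 2·5 + 2, so a_2 = 2
5 = 2·2 + 1, so a_3 = 2
2 = 2·1 + 0, so a_4 = 2

[2; 2, 2, 2, 2]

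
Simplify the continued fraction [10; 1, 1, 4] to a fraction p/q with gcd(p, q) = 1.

95/9

Build up convergents one term at a time:
a_0 = 10: 10/1
a_1 = 1: 11/1
a_2 = 1: 21/2
a_3 = 4: 95/9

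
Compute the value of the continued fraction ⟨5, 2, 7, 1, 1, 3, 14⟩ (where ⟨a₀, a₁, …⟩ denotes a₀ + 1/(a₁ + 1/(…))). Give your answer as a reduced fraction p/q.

Start with 14.
3 + 1/(14/1) = 3 + 1/14 = 43/14
1 + 1/(43/14) = 1 + 14/43 = 57/43
1 + 1/(57/43) = 1 + 43/57 = 100/57
7 + 1/(100/57) = 7 + 57/100 = 757/100
2 + 1/(757/100) = 2 + 100/757 = 1614/757
5 + 1/(1614/757) = 5 + 757/1614 = 8827/1614

8827/1614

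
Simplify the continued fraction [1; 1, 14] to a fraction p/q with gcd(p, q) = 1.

29/15

Compute successive convergents:
a_0 = 1: 1/1
a_1 = 1: 2/1
a_2 = 14: 29/15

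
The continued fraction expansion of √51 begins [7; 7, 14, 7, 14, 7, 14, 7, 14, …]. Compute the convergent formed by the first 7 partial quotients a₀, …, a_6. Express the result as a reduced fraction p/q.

Work from the innermost term outward:
Start with 14.
7 + 1/(14/1) = 7 + 1/14 = 99/14
14 + 1/(99/14) = 14 + 14/99 = 1400/99
7 + 1/(1400/99) = 7 + 99/1400 = 9899/1400
14 + 1/(9899/1400) = 14 + 1400/9899 = 139986/9899
7 + 1/(139986/9899) = 7 + 9899/139986 = 989801/139986
7 + 1/(989801/139986) = 7 + 139986/989801 = 7068593/989801

7068593/989801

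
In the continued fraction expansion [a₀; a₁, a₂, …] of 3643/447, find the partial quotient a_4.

22

⌊3643/447⌋ = 8, remainder 67
⌊447/67⌋ = 6, remainder 45
⌊67/45⌋ = 1, remainder 22
⌊45/22⌋ = 2, remainder 1
⌊22/1⌋ = 22, remainder 0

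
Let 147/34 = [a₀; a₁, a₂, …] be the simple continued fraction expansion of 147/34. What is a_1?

3

Run the Euclidean algorithm, recording each quotient:
147 = 4·34 + 11, so a_0 = 4
34 = 3·11 + 1, so a_1 = 3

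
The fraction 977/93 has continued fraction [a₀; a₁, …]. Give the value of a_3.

⌊977/93⌋ = 10, remainder 47
⌊93/47⌋ = 1, remainder 46
⌊47/46⌋ = 1, remainder 1
⌊46/1⌋ = 46, remainder 0

46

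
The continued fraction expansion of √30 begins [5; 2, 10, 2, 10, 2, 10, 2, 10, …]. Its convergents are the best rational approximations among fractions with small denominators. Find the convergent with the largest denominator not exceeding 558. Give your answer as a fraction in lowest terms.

2525/461

List convergents until the denominator exceeds the bound:
a_0 = 5: 5/1  (≤ bound)
a_1 = 2: 11/2  (≤ bound)
a_2 = 10: 115/21  (≤ bound)
a_3 = 2: 241/44  (≤ bound)
a_4 = 10: 2525/461  (≤ bound)
a_5 = 2: 5291/966  (> 558, stop)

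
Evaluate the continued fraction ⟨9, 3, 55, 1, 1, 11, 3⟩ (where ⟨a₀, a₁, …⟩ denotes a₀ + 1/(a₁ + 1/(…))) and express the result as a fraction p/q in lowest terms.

Compute successive convergents:
a_0 = 9: 9/1
a_1 = 3: 28/3
a_2 = 55: 1549/166
a_3 = 1: 1577/169
a_4 = 1: 3126/335
a_5 = 11: 35963/3854
a_6 = 3: 111015/11897

111015/11897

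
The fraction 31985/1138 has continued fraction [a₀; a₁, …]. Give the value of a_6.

⌊31985/1138⌋ = 28, remainder 121
⌊1138/121⌋ = 9, remainder 49
⌊121/49⌋ = 2, remainder 23
⌊49/23⌋ = 2, remainder 3
⌊23/3⌋ = 7, remainder 2
⌊3/2⌋ = 1, remainder 1
⌊2/1⌋ = 2, remainder 0

2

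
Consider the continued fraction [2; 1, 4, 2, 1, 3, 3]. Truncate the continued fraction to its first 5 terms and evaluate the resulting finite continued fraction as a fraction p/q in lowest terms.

Start with 1.
2 + 1/(1/1) = 2 + 1/1 = 3/1
4 + 1/(3/1) = 4 + 1/3 = 13/3
1 + 1/(13/3) = 1 + 3/13 = 16/13
2 + 1/(16/13) = 2 + 13/16 = 45/16

45/16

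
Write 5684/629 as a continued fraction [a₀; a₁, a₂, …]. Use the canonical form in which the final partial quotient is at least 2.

Run the Euclidean algorithm, recording each quotient:
⌊5684/629⌋ = 9, remainder 23
⌊629/23⌋ = 27, remainder 8
⌊23/8⌋ = 2, remainder 7
⌊8/7⌋ = 1, remainder 1
⌊7/1⌋ = 7, remainder 0

[9; 27, 2, 1, 7]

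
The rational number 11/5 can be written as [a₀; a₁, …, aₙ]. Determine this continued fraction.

[2; 5]

11 = 2·5 + 1, so a_0 = 2
5 = 5·1 + 0, so a_1 = 5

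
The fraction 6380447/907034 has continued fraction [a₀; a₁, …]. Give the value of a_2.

6380447 = 7·907034 + 31209, so a_0 = 7
907034 = 29·31209 + 1973, so a_1 = 29
31209 = 15·1973 + 1614, so a_2 = 15

15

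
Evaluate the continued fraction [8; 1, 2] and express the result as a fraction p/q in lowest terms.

26/3

a_0 = 8: 8/1
a_1 = 1: 9/1
a_2 = 2: 26/3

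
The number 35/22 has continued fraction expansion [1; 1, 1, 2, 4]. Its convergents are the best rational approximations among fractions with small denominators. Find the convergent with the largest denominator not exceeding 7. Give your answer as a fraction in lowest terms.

a_0 = 1: 1/1  (≤ bound)
a_1 = 1: 2/1  (≤ bound)
a_2 = 1: 3/2  (≤ bound)
a_3 = 2: 8/5  (≤ bound)
a_4 = 4: 35/22  (> 7, stop)

8/5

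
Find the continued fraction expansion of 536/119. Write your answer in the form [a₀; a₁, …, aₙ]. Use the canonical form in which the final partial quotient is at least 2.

Repeatedly divide and take the remainder:
⌊536/119⌋ = 4, remainder 60
⌊119/60⌋ = 1, remainder 59
⌊60/59⌋ = 1, remainder 1
⌊59/1⌋ = 59, remainder 0

[4; 1, 1, 59]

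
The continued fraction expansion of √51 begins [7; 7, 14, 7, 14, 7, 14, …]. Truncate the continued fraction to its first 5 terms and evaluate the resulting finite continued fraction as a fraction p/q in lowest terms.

Build up convergents one term at a time:
a_0 = 7: 7/1
a_1 = 7: 50/7
a_2 = 14: 707/99
a_3 = 7: 4999/700
a_4 = 14: 70693/9899

70693/9899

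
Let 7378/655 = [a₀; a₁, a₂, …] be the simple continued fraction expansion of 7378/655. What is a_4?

Run the Euclidean algorithm, recording each quotient:
7378 ÷ 655 → quotient 11, remainder 173
655 ÷ 173 → quotient 3, remainder 136
173 ÷ 136 → quotient 1, remainder 37
136 ÷ 37 → quotient 3, remainder 25
37 ÷ 25 → quotient 1, remainder 12

1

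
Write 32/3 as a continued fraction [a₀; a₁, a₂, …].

[10; 1, 2]

Repeatedly divide and take the remainder:
32 = 10·3 + 2, so a_0 = 10
3 = 1·2 + 1, so a_1 = 1
2 = 2·1 + 0, so a_2 = 2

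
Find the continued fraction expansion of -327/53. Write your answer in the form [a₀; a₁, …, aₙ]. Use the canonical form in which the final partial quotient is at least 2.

-327 ÷ 53 → quotient -7, remainder 44
53 ÷ 44 → quotient 1, remainder 9
44 ÷ 9 → quotient 4, remainder 8
9 ÷ 8 → quotient 1, remainder 1
8 ÷ 1 → quotient 8, remainder 0

[-7; 1, 4, 1, 8]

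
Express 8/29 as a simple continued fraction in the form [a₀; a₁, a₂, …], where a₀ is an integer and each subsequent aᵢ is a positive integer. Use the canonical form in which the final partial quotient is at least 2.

[0; 3, 1, 1, 1, 2]

Run the Euclidean algorithm, recording each quotient:
8 ÷ 29 → quotient 0, remainder 8
29 ÷ 8 → quotient 3, remainder 5
8 ÷ 5 → quotient 1, remainder 3
5 ÷ 3 → quotient 1, remainder 2
3 ÷ 2 → quotient 1, remainder 1
2 ÷ 1 → quotient 2, remainder 0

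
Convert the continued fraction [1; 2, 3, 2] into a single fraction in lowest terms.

a_0 = 1: 1/1
a_1 = 2: 3/2
a_2 = 3: 10/7
a_3 = 2: 23/16

23/16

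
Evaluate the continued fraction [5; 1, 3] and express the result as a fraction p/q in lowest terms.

a_0 = 5: 5/1
a_1 = 1: 6/1
a_2 = 3: 23/4

23/4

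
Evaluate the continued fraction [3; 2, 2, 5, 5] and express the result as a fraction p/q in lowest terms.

477/140

Build up convergents one term at a time:
a_0 = 3: 3/1
a_1 = 2: 7/2
a_2 = 2: 17/5
a_3 = 5: 92/27
a_4 = 5: 477/140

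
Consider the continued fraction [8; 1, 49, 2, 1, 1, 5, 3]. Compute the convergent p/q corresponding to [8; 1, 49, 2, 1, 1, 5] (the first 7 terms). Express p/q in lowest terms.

a_0 = 8: 8/1
a_1 = 1: 9/1
a_2 = 49: 449/50
a_3 = 2: 907/101
a_4 = 1: 1356/151
a_5 = 1: 2263/252
a_6 = 5: 12671/1411

12671/1411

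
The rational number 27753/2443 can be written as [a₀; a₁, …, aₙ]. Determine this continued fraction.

[11; 2, 1, 3, 2, 7, 13]

27753 = 11·2443 + 880, so a_0 = 11
2443 = 2·880 + 683, so a_1 = 2
880 = 1·683 + 197, so a_2 = 1
683 = 3·197 + 92, so a_3 = 3
197 = 2·92 + 13, so a_4 = 2
92 = 7·13 + 1, so a_5 = 7
13 = 13·1 + 0, so a_6 = 13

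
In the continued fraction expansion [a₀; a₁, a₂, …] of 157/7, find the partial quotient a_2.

⌊157/7⌋ = 22, remainder 3
⌊7/3⌋ = 2, remainder 1
⌊3/1⌋ = 3, remainder 0

3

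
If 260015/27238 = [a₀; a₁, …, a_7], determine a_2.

Apply division with remainder until the remainder is 0:
⌊260015/27238⌋ = 9, remainder 14873
⌊27238/14873⌋ = 1, remainder 12365
⌊14873/12365⌋ = 1, remainder 2508

1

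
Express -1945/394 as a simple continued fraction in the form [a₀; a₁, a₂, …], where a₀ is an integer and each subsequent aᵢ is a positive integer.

-1945 = -5·394 + 25, so a_0 = -5
394 = 15·25 + 19, so a_1 = 15
25 = 1·19 + 6, so a_2 = 1
19 = 3·6 + 1, so a_3 = 3
6 = 6·1 + 0, so a_4 = 6

[-5; 15, 1, 3, 6]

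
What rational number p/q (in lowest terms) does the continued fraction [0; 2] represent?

Start with 2.
0 + 1/(2/1) = 0 + 1/2 = 1/2

1/2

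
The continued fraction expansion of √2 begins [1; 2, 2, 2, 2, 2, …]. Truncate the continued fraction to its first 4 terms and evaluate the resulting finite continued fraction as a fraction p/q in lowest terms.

17/12

Compute successive convergents:
a_0 = 1: 1/1
a_1 = 2: 3/2
a_2 = 2: 7/5
a_3 = 2: 17/12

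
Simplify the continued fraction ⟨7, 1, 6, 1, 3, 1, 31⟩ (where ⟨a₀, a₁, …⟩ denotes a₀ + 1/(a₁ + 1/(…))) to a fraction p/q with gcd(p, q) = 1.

9761/1240

a_0 = 7: 7/1
a_1 = 1: 8/1
a_2 = 6: 55/7
a_3 = 1: 63/8
a_4 = 3: 244/31
a_5 = 1: 307/39
a_6 = 31: 9761/1240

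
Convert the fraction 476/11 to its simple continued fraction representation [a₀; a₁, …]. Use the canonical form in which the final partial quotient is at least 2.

Apply division with remainder until the remainder is 0:
476 ÷ 11 → quotient 43, remainder 3
11 ÷ 3 → quotient 3, remainder 2
3 ÷ 2 → quotient 1, remainder 1
2 ÷ 1 → quotient 2, remainder 0

[43; 3, 1, 2]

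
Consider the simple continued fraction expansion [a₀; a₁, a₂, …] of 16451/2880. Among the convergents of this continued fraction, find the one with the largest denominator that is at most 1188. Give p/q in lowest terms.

List convergents until the denominator exceeds the bound:
a_0 = 5: 5/1  (≤ bound)
a_1 = 1: 6/1  (≤ bound)
a_2 = 2: 17/3  (≤ bound)
a_3 = 2: 40/7  (≤ bound)
a_4 = 9: 377/66  (≤ bound)
a_5 = 7: 2679/469  (≤ bound)
a_6 = 6: 16451/2880  (> 1188, stop)

2679/469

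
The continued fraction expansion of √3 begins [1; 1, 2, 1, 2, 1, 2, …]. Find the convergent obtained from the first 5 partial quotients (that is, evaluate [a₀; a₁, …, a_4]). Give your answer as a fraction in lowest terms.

Start with 2.
1 + 1/(2/1) = 1 + 1/2 = 3/2
2 + 1/(3/2) = 2 + 2/3 = 8/3
1 + 1/(8/3) = 1 + 3/8 = 11/8
1 + 1/(11/8) = 1 + 8/11 = 19/11

19/11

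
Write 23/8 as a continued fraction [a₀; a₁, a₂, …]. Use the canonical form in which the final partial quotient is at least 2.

[2; 1, 7]

Repeatedly divide and take the remainder:
23 = 2·8 + 7, so a_0 = 2
8 = 1·7 + 1, so a_1 = 1
7 = 7·1 + 0, so a_2 = 7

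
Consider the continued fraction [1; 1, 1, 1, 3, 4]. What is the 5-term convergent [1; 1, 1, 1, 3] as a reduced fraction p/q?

18/11

a_0 = 1: 1/1
a_1 = 1: 2/1
a_2 = 1: 3/2
a_3 = 1: 5/3
a_4 = 3: 18/11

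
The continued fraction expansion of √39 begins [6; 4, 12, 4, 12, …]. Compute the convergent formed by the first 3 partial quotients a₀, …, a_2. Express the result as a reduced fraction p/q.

Build up convergents one term at a time:
a_0 = 6: 6/1
a_1 = 4: 25/4
a_2 = 12: 306/49

306/49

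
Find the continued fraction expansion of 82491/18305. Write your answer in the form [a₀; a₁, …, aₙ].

[4; 1, 1, 38, 8, 2, 6, 2]

⌊82491/18305⌋ = 4, remainder 9271
⌊18305/9271⌋ = 1, remainder 9034
⌊9271/9034⌋ = 1, remainder 237
⌊9034/237⌋ = 38, remainder 28
⌊237/28⌋ = 8, remainder 13
⌊28/13⌋ = 2, remainder 2
⌊13/2⌋ = 6, remainder 1
⌊2/1⌋ = 2, remainder 0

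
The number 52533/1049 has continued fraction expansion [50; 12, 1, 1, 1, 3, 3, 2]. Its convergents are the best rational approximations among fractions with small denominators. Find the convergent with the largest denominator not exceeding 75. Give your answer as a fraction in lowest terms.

1903/38

List convergents until the denominator exceeds the bound:
a_0 = 50: 50/1  (≤ bound)
a_1 = 12: 601/12  (≤ bound)
a_2 = 1: 651/13  (≤ bound)
a_3 = 1: 1252/25  (≤ bound)
a_4 = 1: 1903/38  (≤ bound)
a_5 = 3: 6961/139  (> 75, stop)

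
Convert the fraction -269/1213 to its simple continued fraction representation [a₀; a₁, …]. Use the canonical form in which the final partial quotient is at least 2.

-269 = -1·1213 + 944, so a_0 = -1
1213 = 1·944 + 269, so a_1 = 1
944 = 3·269 + 137, so a_2 = 3
269 = 1·137 + 132, so a_3 = 1
137 = 1·132 + 5, so a_4 = 1
132 = 26·5 + 2, so a_5 = 26
5 = 2·2 + 1, so a_6 = 2
2 = 2·1 + 0, so a_7 = 2

[-1; 1, 3, 1, 1, 26, 2, 2]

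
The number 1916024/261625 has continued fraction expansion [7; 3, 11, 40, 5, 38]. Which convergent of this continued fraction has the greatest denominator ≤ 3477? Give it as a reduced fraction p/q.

a_0 = 7: 7/1  (≤ bound)
a_1 = 3: 22/3  (≤ bound)
a_2 = 11: 249/34  (≤ bound)
a_3 = 40: 9982/1363  (≤ bound)
a_4 = 5: 50159/6849  (> 3477, stop)

9982/1363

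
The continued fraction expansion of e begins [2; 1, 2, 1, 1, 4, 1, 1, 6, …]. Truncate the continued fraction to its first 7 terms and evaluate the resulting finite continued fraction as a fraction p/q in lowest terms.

106/39

a_0 = 2: 2/1
a_1 = 1: 3/1
a_2 = 2: 8/3
a_3 = 1: 11/4
a_4 = 1: 19/7
a_5 = 4: 87/32
a_6 = 1: 106/39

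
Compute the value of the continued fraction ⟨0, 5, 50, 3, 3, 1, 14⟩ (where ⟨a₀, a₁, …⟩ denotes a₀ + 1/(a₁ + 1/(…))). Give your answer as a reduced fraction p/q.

9659/48487

Start with 14.
1 + 1/(14/1) = 1 + 1/14 = 15/14
3 + 1/(15/14) = 3 + 14/15 = 59/15
3 + 1/(59/15) = 3 + 15/59 = 192/59
50 + 1/(192/59) = 50 + 59/192 = 9659/192
5 + 1/(9659/192) = 5 + 192/9659 = 48487/9659
0 + 1/(48487/9659) = 0 + 9659/48487 = 9659/48487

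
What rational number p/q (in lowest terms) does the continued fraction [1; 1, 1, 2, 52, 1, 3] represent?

1700/1063

Start with 3.
1 + 1/(3/1) = 1 + 1/3 = 4/3
52 + 1/(4/3) = 52 + 3/4 = 211/4
2 + 1/(211/4) = 2 + 4/211 = 426/211
1 + 1/(426/211) = 1 + 211/426 = 637/426
1 + 1/(637/426) = 1 + 426/637 = 1063/637
1 + 1/(1063/637) = 1 + 637/1063 = 1700/1063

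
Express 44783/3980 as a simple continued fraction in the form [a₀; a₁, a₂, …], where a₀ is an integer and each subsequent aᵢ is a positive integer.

[11; 3, 1, 30, 2, 1, 10]

⌊44783/3980⌋ = 11, remainder 1003
⌊3980/1003⌋ = 3, remainder 971
⌊1003/971⌋ = 1, remainder 32
⌊971/32⌋ = 30, remainder 11
⌊32/11⌋ = 2, remainder 10
⌊11/10⌋ = 1, remainder 1
⌊10/1⌋ = 10, remainder 0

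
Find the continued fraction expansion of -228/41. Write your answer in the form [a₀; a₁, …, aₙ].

[-6; 2, 3, 1, 1, 2]

Run the Euclidean algorithm, recording each quotient:
-228 = -6·41 + 18, so a_0 = -6
41 = 2·18 + 5, so a_1 = 2
18 = 3·5 + 3, so a_2 = 3
5 = 1·3 + 2, so a_3 = 1
3 = 1·2 + 1, so a_4 = 1
2 = 2·1 + 0, so a_5 = 2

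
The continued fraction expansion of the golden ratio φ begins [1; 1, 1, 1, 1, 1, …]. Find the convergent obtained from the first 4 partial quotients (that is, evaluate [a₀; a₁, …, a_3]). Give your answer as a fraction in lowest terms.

a_0 = 1: 1/1
a_1 = 1: 2/1
a_2 = 1: 3/2
a_3 = 1: 5/3

5/3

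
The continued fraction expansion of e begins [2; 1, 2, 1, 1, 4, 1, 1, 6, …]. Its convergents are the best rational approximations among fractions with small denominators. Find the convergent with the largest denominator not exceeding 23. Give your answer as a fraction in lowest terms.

a_0 = 2: 2/1  (≤ bound)
a_1 = 1: 3/1  (≤ bound)
a_2 = 2: 8/3  (≤ bound)
a_3 = 1: 11/4  (≤ bound)
a_4 = 1: 19/7  (≤ bound)
a_5 = 4: 87/32  (> 23, stop)

19/7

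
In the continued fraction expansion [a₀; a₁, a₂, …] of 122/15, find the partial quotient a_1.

7

⌊122/15⌋ = 8, remainder 2
⌊15/2⌋ = 7, remainder 1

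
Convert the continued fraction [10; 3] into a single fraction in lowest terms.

a_0 = 10: 10/1
a_1 = 3: 31/3

31/3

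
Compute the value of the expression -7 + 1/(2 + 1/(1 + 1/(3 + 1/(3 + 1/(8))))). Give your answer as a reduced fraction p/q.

Start with 8.
3 + 1/(8/1) = 3 + 1/8 = 25/8
3 + 1/(25/8) = 3 + 8/25 = 83/25
1 + 1/(83/25) = 1 + 25/83 = 108/83
2 + 1/(108/83) = 2 + 83/108 = 299/108
-7 + 1/(299/108) = -7 + 108/299 = -1985/299

-1985/299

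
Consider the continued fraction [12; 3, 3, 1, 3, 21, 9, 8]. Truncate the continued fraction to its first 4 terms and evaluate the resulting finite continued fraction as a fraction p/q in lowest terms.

160/13

a_0 = 12: 12/1
a_1 = 3: 37/3
a_2 = 3: 123/10
a_3 = 1: 160/13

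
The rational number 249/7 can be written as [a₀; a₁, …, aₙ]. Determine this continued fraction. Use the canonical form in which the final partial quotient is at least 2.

249 ÷ 7 → quotient 35, remainder 4
7 ÷ 4 → quotient 1, remainder 3
4 ÷ 3 → quotient 1, remainder 1
3 ÷ 1 → quotient 3, remainder 0

[35; 1, 1, 3]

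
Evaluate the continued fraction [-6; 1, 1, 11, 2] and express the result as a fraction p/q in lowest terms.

-263/48

Starting at the tail and folding back:
Start with 2.
11 + 1/(2/1) = 11 + 1/2 = 23/2
1 + 1/(23/2) = 1 + 2/23 = 25/23
1 + 1/(25/23) = 1 + 23/25 = 48/25
-6 + 1/(48/25) = -6 + 25/48 = -263/48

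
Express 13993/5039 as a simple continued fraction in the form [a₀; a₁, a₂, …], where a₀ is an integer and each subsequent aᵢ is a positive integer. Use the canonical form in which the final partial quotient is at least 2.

Apply division with remainder until the remainder is 0:
13993 ÷ 5039 → quotient 2, remainder 3915
5039 ÷ 3915 → quotient 1, remainder 1124
3915 ÷ 1124 → quotient 3, remainder 543
1124 ÷ 543 → quotient 2, remainder 38
543 ÷ 38 → quotient 14, remainder 11
38 ÷ 11 → quotient 3, remainder 5
11 ÷ 5 → quotient 2, remainder 1
5 ÷ 1 → quotient 5, remainder 0

[2; 1, 3, 2, 14, 3, 2, 5]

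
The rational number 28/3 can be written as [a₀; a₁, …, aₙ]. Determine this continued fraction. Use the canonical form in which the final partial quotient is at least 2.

[9; 3]

Run the Euclidean algorithm, recording each quotient:
28 ÷ 3 → quotient 9, remainder 1
3 ÷ 1 → quotient 3, remainder 0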